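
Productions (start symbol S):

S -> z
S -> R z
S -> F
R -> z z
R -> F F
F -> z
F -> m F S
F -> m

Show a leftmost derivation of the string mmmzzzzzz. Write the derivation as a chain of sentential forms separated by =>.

S => Rz   [S -> R z]
Rz => FFz   [R -> F F]
FFz => mFz   [F -> m]
mFz => mmFSz   [F -> m F S]
mmFSz => mmmFSSz   [F -> m F S]
mmmFSSz => mmmzSSz   [F -> z]
mmmzSSz => mmmzzSz   [S -> z]
mmmzzSz => mmmzzRzz   [S -> R z]
mmmzzRzz => mmmzzzzzz   [R -> z z]

S => Rz => FFz => mFz => mmFSz => mmmFSSz => mmmzSSz => mmmzzSz => mmmzzRzz => mmmzzzzzz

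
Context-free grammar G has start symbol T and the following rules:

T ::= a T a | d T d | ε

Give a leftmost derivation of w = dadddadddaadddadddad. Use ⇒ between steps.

T ⇒ dTd   [T ::= d T d]
dTd ⇒ daTad   [T ::= a T a]
daTad ⇒ dadTdad   [T ::= d T d]
dadTdad ⇒ daddTddad   [T ::= d T d]
daddTddad ⇒ dadddTdddad   [T ::= d T d]
dadddTdddad ⇒ dadddaTadddad   [T ::= a T a]
dadddaTadddad ⇒ dadddadTdadddad   [T ::= d T d]
dadddadTdadddad ⇒ dadddaddTddadddad   [T ::= d T d]
dadddaddTddadddad ⇒ dadddadddTdddadddad   [T ::= d T d]
dadddadddTdddadddad ⇒ dadddadddaTadddadddad   [T ::= a T a]
dadddadddaTadddadddad ⇒ dadddadddaadddadddad   [T ::= ε]

T ⇒ dTd ⇒ daTad ⇒ dadTdad ⇒ daddTddad ⇒ dadddTdddad ⇒ dadddaTadddad ⇒ dadddadTdadddad ⇒ dadddaddTddadddad ⇒ dadddadddTdddadddad ⇒ dadddadddaTadddadddad ⇒ dadddadddaadddadddad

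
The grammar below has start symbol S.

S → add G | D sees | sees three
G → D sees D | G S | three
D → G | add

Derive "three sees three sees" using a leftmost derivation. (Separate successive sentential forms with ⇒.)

S ⇒ D sees ⇒ G sees ⇒ G S sees ⇒ three S sees ⇒ three sees three sees

S ⇒ D sees   [S → D sees]
D sees ⇒ G sees   [D → G]
G sees ⇒ G S sees   [G → G S]
G S sees ⇒ three S sees   [G → three]
three S sees ⇒ three sees three sees   [S → sees three]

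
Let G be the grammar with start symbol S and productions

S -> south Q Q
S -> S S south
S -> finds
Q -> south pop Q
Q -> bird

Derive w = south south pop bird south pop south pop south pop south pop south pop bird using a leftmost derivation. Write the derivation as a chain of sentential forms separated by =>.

S => south Q Q => south south pop Q Q => south south pop bird Q => south south pop bird south pop Q => south south pop bird south pop south pop Q => south south pop bird south pop south pop south pop Q => south south pop bird south pop south pop south pop south pop Q => south south pop bird south pop south pop south pop south pop south pop Q => south south pop bird south pop south pop south pop south pop south pop bird

S => south Q Q   [S -> south Q Q]
south Q Q => south south pop Q Q   [Q -> south pop Q]
south south pop Q Q => south south pop bird Q   [Q -> bird]
south south pop bird Q => south south pop bird south pop Q   [Q -> south pop Q]
south south pop bird south pop Q => south south pop bird south pop south pop Q   [Q -> south pop Q]
south south pop bird south pop south pop Q => south south pop bird south pop south pop south pop Q   [Q -> south pop Q]
south south pop bird south pop south pop south pop Q => south south pop bird south pop south pop south pop south pop Q   [Q -> south pop Q]
south south pop bird south pop south pop south pop south pop Q => south south pop bird south pop south pop south pop south pop south pop Q   [Q -> south pop Q]
south south pop bird south pop south pop south pop south pop south pop Q => south south pop bird south pop south pop south pop south pop south pop bird   [Q -> bird]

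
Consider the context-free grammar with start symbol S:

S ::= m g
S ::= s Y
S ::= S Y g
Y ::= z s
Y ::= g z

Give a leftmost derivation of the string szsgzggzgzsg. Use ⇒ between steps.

S ⇒ SYg ⇒ SYgYg ⇒ SYgYgYg ⇒ sYYgYgYg ⇒ szsYgYgYg ⇒ szsgzgYgYg ⇒ szsgzggzgYg ⇒ szsgzggzgzsg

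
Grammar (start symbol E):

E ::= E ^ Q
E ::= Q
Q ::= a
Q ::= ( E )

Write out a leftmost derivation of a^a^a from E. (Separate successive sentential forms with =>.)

E => E^Q => E^Q^Q => Q^Q^Q => a^Q^Q => a^a^Q => a^a^a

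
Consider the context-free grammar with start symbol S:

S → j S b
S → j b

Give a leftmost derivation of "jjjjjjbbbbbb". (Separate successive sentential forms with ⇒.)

S ⇒ jSb ⇒ jjSbb ⇒ jjjSbbb ⇒ jjjjSbbbb ⇒ jjjjjSbbbbb ⇒ jjjjjjbbbbbb

S ⇒ jSb   [S → j S b]
jSb ⇒ jjSbb   [S → j S b]
jjSbb ⇒ jjjSbbb   [S → j S b]
jjjSbbb ⇒ jjjjSbbbb   [S → j S b]
jjjjSbbbb ⇒ jjjjjSbbbbb   [S → j S b]
jjjjjSbbbbb ⇒ jjjjjjbbbbbb   [S → j b]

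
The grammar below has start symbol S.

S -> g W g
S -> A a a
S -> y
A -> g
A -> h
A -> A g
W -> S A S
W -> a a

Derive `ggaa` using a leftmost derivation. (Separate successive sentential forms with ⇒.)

S ⇒ Aaa ⇒ Agaa ⇒ ggaa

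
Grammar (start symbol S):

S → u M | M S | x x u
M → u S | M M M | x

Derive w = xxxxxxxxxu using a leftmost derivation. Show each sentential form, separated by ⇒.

S ⇒ MS ⇒ MMMS ⇒ MMMMMS ⇒ MMMMMMMS ⇒ xMMMMMMS ⇒ xxMMMMMS ⇒ xxxMMMMS ⇒ xxxxMMMS ⇒ xxxxxMMS ⇒ xxxxxxMS ⇒ xxxxxxxS ⇒ xxxxxxxxxu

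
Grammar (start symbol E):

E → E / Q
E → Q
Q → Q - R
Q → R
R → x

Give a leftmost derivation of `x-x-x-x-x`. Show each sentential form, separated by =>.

E => Q => Q-R => Q-R-R => Q-R-R-R => Q-R-R-R-R => R-R-R-R-R => x-R-R-R-R => x-x-R-R-R => x-x-x-R-R => x-x-x-x-R => x-x-x-x-x

E => Q   [E → Q]
Q => Q-R   [Q → Q - R]
Q-R => Q-R-R   [Q → Q - R]
Q-R-R => Q-R-R-R   [Q → Q - R]
Q-R-R-R => Q-R-R-R-R   [Q → Q - R]
Q-R-R-R-R => R-R-R-R-R   [Q → R]
R-R-R-R-R => x-R-R-R-R   [R → x]
x-R-R-R-R => x-x-R-R-R   [R → x]
x-x-R-R-R => x-x-x-R-R   [R → x]
x-x-x-R-R => x-x-x-x-R   [R → x]
x-x-x-x-R => x-x-x-x-x   [R → x]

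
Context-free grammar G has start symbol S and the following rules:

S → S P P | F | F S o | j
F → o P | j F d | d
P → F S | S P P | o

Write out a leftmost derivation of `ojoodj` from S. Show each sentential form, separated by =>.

S=>F=>oP=>oFS=>ojFdS=>ojoPdS=>ojoodS=>ojoodj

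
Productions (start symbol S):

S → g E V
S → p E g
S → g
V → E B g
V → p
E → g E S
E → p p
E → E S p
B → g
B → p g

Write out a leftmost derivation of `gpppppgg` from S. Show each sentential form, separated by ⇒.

S ⇒ gEV ⇒ gppV ⇒ gppEBg ⇒ gppppBg ⇒ gpppppgg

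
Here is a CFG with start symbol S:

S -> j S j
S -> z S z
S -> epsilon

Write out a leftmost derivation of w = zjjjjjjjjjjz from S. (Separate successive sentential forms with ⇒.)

S ⇒ zSz   [S -> z S z]
zSz ⇒ zjSjz   [S -> j S j]
zjSjz ⇒ zjjSjjz   [S -> j S j]
zjjSjjz ⇒ zjjjSjjjz   [S -> j S j]
zjjjSjjjz ⇒ zjjjjSjjjjz   [S -> j S j]
zjjjjSjjjjz ⇒ zjjjjjSjjjjjz   [S -> j S j]
zjjjjjSjjjjjz ⇒ zjjjjjjjjjjz   [S -> epsilon]

S⇒zSz⇒zjSjz⇒zjjSjjz⇒zjjjSjjjz⇒zjjjjSjjjjz⇒zjjjjjSjjjjjz⇒zjjjjjjjjjjz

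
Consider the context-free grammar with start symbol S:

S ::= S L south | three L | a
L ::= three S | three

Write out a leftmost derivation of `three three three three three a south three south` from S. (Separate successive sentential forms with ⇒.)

S ⇒ three L   [S ::= three L]
three L ⇒ three three S   [L ::= three S]
three three S ⇒ three three S L south   [S ::= S L south]
three three S L south ⇒ three three S L south L south   [S ::= S L south]
three three S L south L south ⇒ three three three L L south L south   [S ::= three L]
three three three L L south L south ⇒ three three three three L south L south   [L ::= three]
three three three three L south L south ⇒ three three three three three S south L south   [L ::= three S]
three three three three three S south L south ⇒ three three three three three a south L south   [S ::= a]
three three three three three a south L south ⇒ three three three three three a south three south   [L ::= three]

S ⇒ three L ⇒ three three S ⇒ three three S L south ⇒ three three S L south L south ⇒ three three three L L south L south ⇒ three three three three L south L south ⇒ three three three three three S south L south ⇒ three three three three three a south L south ⇒ three three three three three a south three south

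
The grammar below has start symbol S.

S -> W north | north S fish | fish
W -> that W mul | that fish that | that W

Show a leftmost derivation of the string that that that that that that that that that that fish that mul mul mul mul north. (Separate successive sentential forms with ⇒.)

S ⇒ W north   [S -> W north]
W north ⇒ that W mul north   [W -> that W mul]
that W mul north ⇒ that that W mul mul north   [W -> that W mul]
that that W mul mul north ⇒ that that that W mul mul north   [W -> that W]
that that that W mul mul north ⇒ that that that that W mul mul north   [W -> that W]
that that that that W mul mul north ⇒ that that that that that W mul mul mul north   [W -> that W mul]
that that that that that W mul mul mul north ⇒ that that that that that that W mul mul mul north   [W -> that W]
that that that that that that W mul mul mul north ⇒ that that that that that that that W mul mul mul north   [W -> that W]
that that that that that that that W mul mul mul north ⇒ that that that that that that that that W mul mul mul north   [W -> that W]
that that that that that that that that W mul mul mul north ⇒ that that that that that that that that that W mul mul mul mul north   [W -> that W mul]
that that that that that that that that that W mul mul mul mul north ⇒ that that that that that that that that that that fish that mul mul mul mul north   [W -> that fish that]

S ⇒ W north ⇒ that W mul north ⇒ that that W mul mul north ⇒ that that that W mul mul north ⇒ that that that that W mul mul north ⇒ that that that that that W mul mul mul north ⇒ that that that that that that W mul mul mul north ⇒ that that that that that that that W mul mul mul north ⇒ that that that that that that that that W mul mul mul north ⇒ that that that that that that that that that W mul mul mul mul north ⇒ that that that that that that that that that that fish that mul mul mul mul north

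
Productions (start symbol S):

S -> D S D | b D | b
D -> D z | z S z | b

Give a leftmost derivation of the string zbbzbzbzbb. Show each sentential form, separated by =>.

S => DSD => zSzSD => zDSDzSD => zbSDzSD => zbbDDzSD => zbbzSzDzSD => zbbzbzDzSD => zbbzbzbzSD => zbbzbzbzbD => zbbzbzbzbb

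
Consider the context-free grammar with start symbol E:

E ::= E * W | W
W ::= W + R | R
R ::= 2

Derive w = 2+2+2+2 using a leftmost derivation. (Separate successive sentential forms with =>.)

E => W => W+R => W+R+R => W+R+R+R => R+R+R+R => 2+R+R+R => 2+2+R+R => 2+2+2+R => 2+2+2+2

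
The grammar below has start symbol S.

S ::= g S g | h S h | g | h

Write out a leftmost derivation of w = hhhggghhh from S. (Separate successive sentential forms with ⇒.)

S ⇒ hSh   [S ::= h S h]
hSh ⇒ hhShh   [S ::= h S h]
hhShh ⇒ hhhShhh   [S ::= h S h]
hhhShhh ⇒ hhhgSghhh   [S ::= g S g]
hhhgSghhh ⇒ hhhggghhh   [S ::= g]

S⇒hSh⇒hhShh⇒hhhShhh⇒hhhgSghhh⇒hhhggghhh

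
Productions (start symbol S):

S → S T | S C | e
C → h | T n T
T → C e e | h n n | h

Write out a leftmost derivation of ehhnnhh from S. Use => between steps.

S => SC   [S → S C]
SC => SCC   [S → S C]
SCC => STCC   [S → S T]
STCC => SCTCC   [S → S C]
SCTCC => eCTCC   [S → e]
eCTCC => ehTCC   [C → h]
ehTCC => ehhnnCC   [T → h n n]
ehhnnCC => ehhnnhC   [C → h]
ehhnnhC => ehhnnhh   [C → h]

S=>SC=>SCC=>STCC=>SCTCC=>eCTCC=>ehTCC=>ehhnnCC=>ehhnnhC=>ehhnnhh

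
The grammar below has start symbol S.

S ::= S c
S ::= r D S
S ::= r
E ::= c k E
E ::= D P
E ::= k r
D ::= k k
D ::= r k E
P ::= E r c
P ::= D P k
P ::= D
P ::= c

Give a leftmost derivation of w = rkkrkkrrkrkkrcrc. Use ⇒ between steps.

S⇒rDS⇒rkkS⇒rkkrDS⇒rkkrkkS⇒rkkrkkSc⇒rkkrkkrDSc⇒rkkrkkrrkESc⇒rkkrkkrrkDPSc⇒rkkrkkrrkrkEPSc⇒rkkrkkrrkrkkrPSc⇒rkkrkkrrkrkkrcSc⇒rkkrkkrrkrkkrcrc

S ⇒ rDS   [S ::= r D S]
rDS ⇒ rkkS   [D ::= k k]
rkkS ⇒ rkkrDS   [S ::= r D S]
rkkrDS ⇒ rkkrkkS   [D ::= k k]
rkkrkkS ⇒ rkkrkkSc   [S ::= S c]
rkkrkkSc ⇒ rkkrkkrDSc   [S ::= r D S]
rkkrkkrDSc ⇒ rkkrkkrrkESc   [D ::= r k E]
rkkrkkrrkESc ⇒ rkkrkkrrkDPSc   [E ::= D P]
rkkrkkrrkDPSc ⇒ rkkrkkrrkrkEPSc   [D ::= r k E]
rkkrkkrrkrkEPSc ⇒ rkkrkkrrkrkkrPSc   [E ::= k r]
rkkrkkrrkrkkrPSc ⇒ rkkrkkrrkrkkrcSc   [P ::= c]
rkkrkkrrkrkkrcSc ⇒ rkkrkkrrkrkkrcrc   [S ::= r]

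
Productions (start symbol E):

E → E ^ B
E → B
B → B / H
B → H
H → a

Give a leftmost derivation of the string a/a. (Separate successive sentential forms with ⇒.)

E ⇒ B ⇒ B/H ⇒ H/H ⇒ a/H ⇒ a/a

E ⇒ B   [E → B]
B ⇒ B/H   [B → B / H]
B/H ⇒ H/H   [B → H]
H/H ⇒ a/H   [H → a]
a/H ⇒ a/a   [H → a]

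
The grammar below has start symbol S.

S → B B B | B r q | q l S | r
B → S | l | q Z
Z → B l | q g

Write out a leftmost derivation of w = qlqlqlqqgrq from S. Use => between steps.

S => qlS => qlqlS => qlqlqlS => qlqlqlBrq => qlqlqlqZrq => qlqlqlqqgrq

S => qlS   [S → q l S]
qlS => qlqlS   [S → q l S]
qlqlS => qlqlqlS   [S → q l S]
qlqlqlS => qlqlqlBrq   [S → B r q]
qlqlqlBrq => qlqlqlqZrq   [B → q Z]
qlqlqlqZrq => qlqlqlqqgrq   [Z → q g]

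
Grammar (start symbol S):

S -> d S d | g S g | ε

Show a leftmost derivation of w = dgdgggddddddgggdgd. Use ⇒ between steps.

S ⇒ dSd ⇒ dgSgd ⇒ dgdSdgd ⇒ dgdgSgdgd ⇒ dgdggSggdgd ⇒ dgdgggSgggdgd ⇒ dgdgggdSdgggdgd ⇒ dgdgggddSddgggdgd ⇒ dgdgggdddSdddgggdgd ⇒ dgdgggddddddgggdgd

S ⇒ dSd   [S -> d S d]
dSd ⇒ dgSgd   [S -> g S g]
dgSgd ⇒ dgdSdgd   [S -> d S d]
dgdSdgd ⇒ dgdgSgdgd   [S -> g S g]
dgdgSgdgd ⇒ dgdggSggdgd   [S -> g S g]
dgdggSggdgd ⇒ dgdgggSgggdgd   [S -> g S g]
dgdgggSgggdgd ⇒ dgdgggdSdgggdgd   [S -> d S d]
dgdgggdSdgggdgd ⇒ dgdgggddSddgggdgd   [S -> d S d]
dgdgggddSddgggdgd ⇒ dgdgggdddSdddgggdgd   [S -> d S d]
dgdgggdddSdddgggdgd ⇒ dgdgggddddddgggdgd   [S -> ε]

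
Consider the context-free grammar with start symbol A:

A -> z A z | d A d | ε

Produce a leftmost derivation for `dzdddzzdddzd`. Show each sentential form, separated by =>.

A=>dAd=>dzAzd=>dzdAdzd=>dzddAddzd=>dzdddAdddzd=>dzdddzAzdddzd=>dzdddzzdddzd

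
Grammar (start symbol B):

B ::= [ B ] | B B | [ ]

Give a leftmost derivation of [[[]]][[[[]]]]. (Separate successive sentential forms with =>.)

B => BB   [B ::= B B]
BB => [B]B   [B ::= [ B ]]
[B]B => [[B]]B   [B ::= [ B ]]
[[B]]B => [[[]]]B   [B ::= [ ]]
[[[]]]B => [[[]]][B]   [B ::= [ B ]]
[[[]]][B] => [[[]]][[B]]   [B ::= [ B ]]
[[[]]][[B]] => [[[]]][[[B]]]   [B ::= [ B ]]
[[[]]][[[B]]] => [[[]]][[[[]]]]   [B ::= [ ]]

B => BB => [B]B => [[B]]B => [[[]]]B => [[[]]][B] => [[[]]][[B]] => [[[]]][[[B]]] => [[[]]][[[[]]]]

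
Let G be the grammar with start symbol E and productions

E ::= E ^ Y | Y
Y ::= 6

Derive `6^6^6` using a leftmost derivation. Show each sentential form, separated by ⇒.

E ⇒ E^Y ⇒ E^Y^Y ⇒ Y^Y^Y ⇒ 6^Y^Y ⇒ 6^6^Y ⇒ 6^6^6

E ⇒ E^Y   [E ::= E ^ Y]
E^Y ⇒ E^Y^Y   [E ::= E ^ Y]
E^Y^Y ⇒ Y^Y^Y   [E ::= Y]
Y^Y^Y ⇒ 6^Y^Y   [Y ::= 6]
6^Y^Y ⇒ 6^6^Y   [Y ::= 6]
6^6^Y ⇒ 6^6^6   [Y ::= 6]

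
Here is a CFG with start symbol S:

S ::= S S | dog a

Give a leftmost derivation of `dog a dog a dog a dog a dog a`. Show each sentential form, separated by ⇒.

S ⇒ S S   [S ::= S S]
S S ⇒ S S S   [S ::= S S]
S S S ⇒ S S S S   [S ::= S S]
S S S S ⇒ S S S S S   [S ::= S S]
S S S S S ⇒ dog a S S S S   [S ::= dog a]
dog a S S S S ⇒ dog a dog a S S S   [S ::= dog a]
dog a dog a S S S ⇒ dog a dog a dog a S S   [S ::= dog a]
dog a dog a dog a S S ⇒ dog a dog a dog a dog a S   [S ::= dog a]
dog a dog a dog a dog a S ⇒ dog a dog a dog a dog a dog a   [S ::= dog a]

S ⇒ S S ⇒ S S S ⇒ S S S S ⇒ S S S S S ⇒ dog a S S S S ⇒ dog a dog a S S S ⇒ dog a dog a dog a S S ⇒ dog a dog a dog a dog a S ⇒ dog a dog a dog a dog a dog a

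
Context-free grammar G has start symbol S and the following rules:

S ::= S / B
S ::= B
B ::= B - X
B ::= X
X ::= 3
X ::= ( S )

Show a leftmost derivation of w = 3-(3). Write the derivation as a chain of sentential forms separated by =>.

S => B   [S ::= B]
B => B-X   [B ::= B - X]
B-X => X-X   [B ::= X]
X-X => 3-X   [X ::= 3]
3-X => 3-(S)   [X ::= ( S )]
3-(S) => 3-(B)   [S ::= B]
3-(B) => 3-(X)   [B ::= X]
3-(X) => 3-(3)   [X ::= 3]

S=>B=>B-X=>X-X=>3-X=>3-(S)=>3-(B)=>3-(X)=>3-(3)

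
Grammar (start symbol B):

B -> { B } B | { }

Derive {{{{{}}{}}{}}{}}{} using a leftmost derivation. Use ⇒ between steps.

B ⇒ {B}B ⇒ {{B}B}B ⇒ {{{B}B}B}B ⇒ {{{{B}B}B}B}B ⇒ {{{{{}}B}B}B}B ⇒ {{{{{}}{}}B}B}B ⇒ {{{{{}}{}}{}}B}B ⇒ {{{{{}}{}}{}}{}}B ⇒ {{{{{}}{}}{}}{}}{}

B ⇒ {B}B   [B -> { B } B]
{B}B ⇒ {{B}B}B   [B -> { B } B]
{{B}B}B ⇒ {{{B}B}B}B   [B -> { B } B]
{{{B}B}B}B ⇒ {{{{B}B}B}B}B   [B -> { B } B]
{{{{B}B}B}B}B ⇒ {{{{{}}B}B}B}B   [B -> { }]
{{{{{}}B}B}B}B ⇒ {{{{{}}{}}B}B}B   [B -> { }]
{{{{{}}{}}B}B}B ⇒ {{{{{}}{}}{}}B}B   [B -> { }]
{{{{{}}{}}{}}B}B ⇒ {{{{{}}{}}{}}{}}B   [B -> { }]
{{{{{}}{}}{}}{}}B ⇒ {{{{{}}{}}{}}{}}{}   [B -> { }]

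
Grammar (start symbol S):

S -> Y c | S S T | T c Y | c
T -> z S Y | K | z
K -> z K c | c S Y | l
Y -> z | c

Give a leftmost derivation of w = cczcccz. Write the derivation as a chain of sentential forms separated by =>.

S => SST => TcYST => KcYST => cSYcYST => ccYcYST => cczcYST => cczccST => cczcccT => cczcccz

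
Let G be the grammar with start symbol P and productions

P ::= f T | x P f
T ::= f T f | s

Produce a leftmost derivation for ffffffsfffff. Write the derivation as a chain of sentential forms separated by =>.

P=>fT=>ffTf=>fffTff=>ffffTfff=>fffffTffff=>ffffffTfffff=>ffffffsfffff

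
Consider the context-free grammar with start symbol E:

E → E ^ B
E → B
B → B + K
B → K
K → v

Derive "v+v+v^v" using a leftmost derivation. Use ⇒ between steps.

E⇒E^B⇒B^B⇒B+K^B⇒B+K+K^B⇒K+K+K^B⇒v+K+K^B⇒v+v+K^B⇒v+v+v^B⇒v+v+v^K⇒v+v+v^v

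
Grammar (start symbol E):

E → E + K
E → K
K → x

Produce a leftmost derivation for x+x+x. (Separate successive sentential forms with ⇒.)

E ⇒ E+K ⇒ E+K+K ⇒ K+K+K ⇒ x+K+K ⇒ x+x+K ⇒ x+x+x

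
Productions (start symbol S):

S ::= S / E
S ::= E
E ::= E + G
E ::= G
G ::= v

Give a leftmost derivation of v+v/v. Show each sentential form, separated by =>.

S=>S/E=>E/E=>E+G/E=>G+G/E=>v+G/E=>v+v/E=>v+v/G=>v+v/v

S => S/E   [S ::= S / E]
S/E => E/E   [S ::= E]
E/E => E+G/E   [E ::= E + G]
E+G/E => G+G/E   [E ::= G]
G+G/E => v+G/E   [G ::= v]
v+G/E => v+v/E   [G ::= v]
v+v/E => v+v/G   [E ::= G]
v+v/G => v+v/v   [G ::= v]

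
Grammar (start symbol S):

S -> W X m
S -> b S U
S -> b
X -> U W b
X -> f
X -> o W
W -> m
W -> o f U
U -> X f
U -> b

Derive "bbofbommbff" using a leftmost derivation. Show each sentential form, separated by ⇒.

S ⇒ bSU   [S -> b S U]
bSU ⇒ bbSUU   [S -> b S U]
bbSUU ⇒ bbWXmUU   [S -> W X m]
bbWXmUU ⇒ bbofUXmUU   [W -> o f U]
bbofUXmUU ⇒ bbofbXmUU   [U -> b]
bbofbXmUU ⇒ bbofboWmUU   [X -> o W]
bbofboWmUU ⇒ bbofbommUU   [W -> m]
bbofbommUU ⇒ bbofbommbU   [U -> b]
bbofbommbU ⇒ bbofbommbXf   [U -> X f]
bbofbommbXf ⇒ bbofbommbff   [X -> f]

S⇒bSU⇒bbSUU⇒bbWXmUU⇒bbofUXmUU⇒bbofbXmUU⇒bbofboWmUU⇒bbofbommUU⇒bbofbommbU⇒bbofbommbXf⇒bbofbommbff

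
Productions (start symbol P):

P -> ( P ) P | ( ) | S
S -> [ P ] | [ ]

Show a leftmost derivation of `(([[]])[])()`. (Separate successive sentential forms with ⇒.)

P ⇒ (P)P ⇒ ((P)P)P ⇒ ((S)P)P ⇒ (([P])P)P ⇒ (([S])P)P ⇒ (([[]])P)P ⇒ (([[]])S)P ⇒ (([[]])[])P ⇒ (([[]])[])()

P ⇒ (P)P   [P -> ( P ) P]
(P)P ⇒ ((P)P)P   [P -> ( P ) P]
((P)P)P ⇒ ((S)P)P   [P -> S]
((S)P)P ⇒ (([P])P)P   [S -> [ P ]]
(([P])P)P ⇒ (([S])P)P   [P -> S]
(([S])P)P ⇒ (([[]])P)P   [S -> [ ]]
(([[]])P)P ⇒ (([[]])S)P   [P -> S]
(([[]])S)P ⇒ (([[]])[])P   [S -> [ ]]
(([[]])[])P ⇒ (([[]])[])()   [P -> ( )]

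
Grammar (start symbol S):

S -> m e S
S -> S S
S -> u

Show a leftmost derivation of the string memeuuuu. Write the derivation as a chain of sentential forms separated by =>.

S => meS   [S -> m e S]
meS => meSS   [S -> S S]
meSS => memeSS   [S -> m e S]
memeSS => memeSSS   [S -> S S]
memeSSS => memeSSSS   [S -> S S]
memeSSSS => memeuSSS   [S -> u]
memeuSSS => memeuuSS   [S -> u]
memeuuSS => memeuuuS   [S -> u]
memeuuuS => memeuuuu   [S -> u]

S => meS => meSS => memeSS => memeSSS => memeSSSS => memeuSSS => memeuuSS => memeuuuS => memeuuuu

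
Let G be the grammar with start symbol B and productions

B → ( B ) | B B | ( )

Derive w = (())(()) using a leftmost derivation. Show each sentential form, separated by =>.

B => BB   [B → B B]
BB => (B)B   [B → ( B )]
(B)B => (())B   [B → ( )]
(())B => (())(B)   [B → ( B )]
(())(B) => (())(())   [B → ( )]

B => BB => (B)B => (())B => (())(B) => (())(())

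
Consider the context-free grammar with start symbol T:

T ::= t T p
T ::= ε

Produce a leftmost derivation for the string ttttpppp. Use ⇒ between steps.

T⇒tTp⇒ttTpp⇒tttTppp⇒ttttTpppp⇒ttttpppp

T ⇒ tTp   [T ::= t T p]
tTp ⇒ ttTpp   [T ::= t T p]
ttTpp ⇒ tttTppp   [T ::= t T p]
tttTppp ⇒ ttttTpppp   [T ::= t T p]
ttttTpppp ⇒ ttttpppp   [T ::= ε]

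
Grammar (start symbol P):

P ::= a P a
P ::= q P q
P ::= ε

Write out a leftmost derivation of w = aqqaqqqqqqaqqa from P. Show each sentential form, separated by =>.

P=>aPa=>aqPqa=>aqqPqqa=>aqqaPaqqa=>aqqaqPqaqqa=>aqqaqqPqqaqqa=>aqqaqqqPqqqaqqa=>aqqaqqqqqqaqqa

P => aPa   [P ::= a P a]
aPa => aqPqa   [P ::= q P q]
aqPqa => aqqPqqa   [P ::= q P q]
aqqPqqa => aqqaPaqqa   [P ::= a P a]
aqqaPaqqa => aqqaqPqaqqa   [P ::= q P q]
aqqaqPqaqqa => aqqaqqPqqaqqa   [P ::= q P q]
aqqaqqPqqaqqa => aqqaqqqPqqqaqqa   [P ::= q P q]
aqqaqqqPqqqaqqa => aqqaqqqqqqaqqa   [P ::= ε]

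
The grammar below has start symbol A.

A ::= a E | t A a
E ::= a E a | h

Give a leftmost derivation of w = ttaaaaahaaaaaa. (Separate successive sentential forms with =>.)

A=>tAa=>ttAaa=>ttaEaa=>ttaaEaaa=>ttaaaEaaaa=>ttaaaaEaaaaa=>ttaaaaaEaaaaaa=>ttaaaaahaaaaaa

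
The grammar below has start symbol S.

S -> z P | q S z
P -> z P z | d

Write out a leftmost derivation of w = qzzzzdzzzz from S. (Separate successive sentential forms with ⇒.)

S⇒qSz⇒qzPz⇒qzzPzz⇒qzzzPzzz⇒qzzzzPzzzz⇒qzzzzdzzzz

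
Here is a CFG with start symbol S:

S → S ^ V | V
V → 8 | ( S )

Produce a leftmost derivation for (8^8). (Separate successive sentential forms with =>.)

S => V   [S → V]
V => (S)   [V → ( S )]
(S) => (S^V)   [S → S ^ V]
(S^V) => (V^V)   [S → V]
(V^V) => (8^V)   [V → 8]
(8^V) => (8^8)   [V → 8]

S => V => (S) => (S^V) => (V^V) => (8^V) => (8^8)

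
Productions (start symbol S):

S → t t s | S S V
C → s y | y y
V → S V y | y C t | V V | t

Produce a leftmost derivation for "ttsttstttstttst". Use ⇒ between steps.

S ⇒ SSV ⇒ SSVSV ⇒ SSVSVSV ⇒ ttsSVSVSV ⇒ ttsttsVSVSV ⇒ ttsttstSVSV ⇒ ttsttstttsVSV ⇒ ttsttstttstSV ⇒ ttsttstttstttsV ⇒ ttsttstttstttst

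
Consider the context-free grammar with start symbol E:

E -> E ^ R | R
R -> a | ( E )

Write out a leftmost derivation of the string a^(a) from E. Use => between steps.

E=>E^R=>R^R=>a^R=>a^(E)=>a^(R)=>a^(a)

E => E^R   [E -> E ^ R]
E^R => R^R   [E -> R]
R^R => a^R   [R -> a]
a^R => a^(E)   [R -> ( E )]
a^(E) => a^(R)   [E -> R]
a^(R) => a^(a)   [R -> a]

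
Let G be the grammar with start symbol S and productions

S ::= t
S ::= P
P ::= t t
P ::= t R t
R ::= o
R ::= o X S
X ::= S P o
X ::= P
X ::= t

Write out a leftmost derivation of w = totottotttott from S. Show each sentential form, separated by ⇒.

S ⇒ P   [S ::= P]
P ⇒ tRt   [P ::= t R t]
tRt ⇒ toXSt   [R ::= o X S]
toXSt ⇒ toSPoSt   [X ::= S P o]
toSPoSt ⇒ toPPoSt   [S ::= P]
toPPoSt ⇒ totRtPoSt   [P ::= t R t]
totRtPoSt ⇒ tototPoSt   [R ::= o]
tototPoSt ⇒ totottRtoSt   [P ::= t R t]
totottRtoSt ⇒ totottoXStoSt   [R ::= o X S]
totottoXStoSt ⇒ totottotStoSt   [X ::= t]
totottotStoSt ⇒ totottotttoSt   [S ::= t]
totottotttoSt ⇒ totottotttott   [S ::= t]

S⇒P⇒tRt⇒toXSt⇒toSPoSt⇒toPPoSt⇒totRtPoSt⇒tototPoSt⇒totottRtoSt⇒totottoXStoSt⇒totottotStoSt⇒totottotttoSt⇒totottotttott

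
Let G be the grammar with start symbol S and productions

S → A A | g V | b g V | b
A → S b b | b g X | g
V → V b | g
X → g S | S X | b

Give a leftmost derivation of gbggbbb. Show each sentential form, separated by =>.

S => AA   [S → A A]
AA => gA   [A → g]
gA => gSbb   [A → S b b]
gSbb => gbgVbb   [S → b g V]
gbgVbb => gbgVbbb   [V → V b]
gbgVbbb => gbggbbb   [V → g]

S=>AA=>gA=>gSbb=>gbgVbb=>gbgVbbb=>gbggbbb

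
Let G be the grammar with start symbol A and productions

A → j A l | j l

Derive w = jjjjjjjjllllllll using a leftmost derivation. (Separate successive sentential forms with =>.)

A => jAl => jjAll => jjjAlll => jjjjAllll => jjjjjAlllll => jjjjjjAllllll => jjjjjjjAlllllll => jjjjjjjjllllllll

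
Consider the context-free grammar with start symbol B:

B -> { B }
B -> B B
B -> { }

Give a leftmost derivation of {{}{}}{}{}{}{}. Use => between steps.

B => BB => BBB => BBBB => BBBBB => {B}BBBB => {BB}BBBB => {{}B}BBBB => {{}{}}BBBB => {{}{}}{}BBB => {{}{}}{}{}BB => {{}{}}{}{}{}B => {{}{}}{}{}{}{}

B => BB   [B -> B B]
BB => BBB   [B -> B B]
BBB => BBBB   [B -> B B]
BBBB => BBBBB   [B -> B B]
BBBBB => {B}BBBB   [B -> { B }]
{B}BBBB => {BB}BBBB   [B -> B B]
{BB}BBBB => {{}B}BBBB   [B -> { }]
{{}B}BBBB => {{}{}}BBBB   [B -> { }]
{{}{}}BBBB => {{}{}}{}BBB   [B -> { }]
{{}{}}{}BBB => {{}{}}{}{}BB   [B -> { }]
{{}{}}{}{}BB => {{}{}}{}{}{}B   [B -> { }]
{{}{}}{}{}{}B => {{}{}}{}{}{}{}   [B -> { }]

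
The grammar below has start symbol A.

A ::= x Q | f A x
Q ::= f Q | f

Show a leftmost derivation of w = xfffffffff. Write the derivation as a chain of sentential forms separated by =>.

A => xQ   [A ::= x Q]
xQ => xfQ   [Q ::= f Q]
xfQ => xffQ   [Q ::= f Q]
xffQ => xfffQ   [Q ::= f Q]
xfffQ => xffffQ   [Q ::= f Q]
xffffQ => xfffffQ   [Q ::= f Q]
xfffffQ => xffffffQ   [Q ::= f Q]
xffffffQ => xfffffffQ   [Q ::= f Q]
xfffffffQ => xffffffffQ   [Q ::= f Q]
xffffffffQ => xfffffffff   [Q ::= f]

A=>xQ=>xfQ=>xffQ=>xfffQ=>xffffQ=>xfffffQ=>xffffffQ=>xfffffffQ=>xffffffffQ=>xfffffffff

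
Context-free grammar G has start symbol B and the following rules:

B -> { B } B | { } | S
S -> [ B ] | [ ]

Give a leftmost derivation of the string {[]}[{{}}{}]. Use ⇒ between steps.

B ⇒ {B}B ⇒ {S}B ⇒ {[]}B ⇒ {[]}S ⇒ {[]}[B] ⇒ {[]}[{B}B] ⇒ {[]}[{{}}B] ⇒ {[]}[{{}}{}]

B ⇒ {B}B   [B -> { B } B]
{B}B ⇒ {S}B   [B -> S]
{S}B ⇒ {[]}B   [S -> [ ]]
{[]}B ⇒ {[]}S   [B -> S]
{[]}S ⇒ {[]}[B]   [S -> [ B ]]
{[]}[B] ⇒ {[]}[{B}B]   [B -> { B } B]
{[]}[{B}B] ⇒ {[]}[{{}}B]   [B -> { }]
{[]}[{{}}B] ⇒ {[]}[{{}}{}]   [B -> { }]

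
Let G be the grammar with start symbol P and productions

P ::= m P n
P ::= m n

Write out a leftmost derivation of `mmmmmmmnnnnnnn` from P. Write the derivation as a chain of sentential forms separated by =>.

P => mPn => mmPnn => mmmPnnn => mmmmPnnnn => mmmmmPnnnnn => mmmmmmPnnnnnn => mmmmmmmnnnnnnn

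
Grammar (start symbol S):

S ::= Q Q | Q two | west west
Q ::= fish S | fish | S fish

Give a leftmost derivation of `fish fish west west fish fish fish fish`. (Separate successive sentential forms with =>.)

S => Q Q => fish Q => fish fish S => fish fish Q Q => fish fish S fish Q => fish fish Q Q fish Q => fish fish S fish Q fish Q => fish fish west west fish Q fish Q => fish fish west west fish fish fish Q => fish fish west west fish fish fish fish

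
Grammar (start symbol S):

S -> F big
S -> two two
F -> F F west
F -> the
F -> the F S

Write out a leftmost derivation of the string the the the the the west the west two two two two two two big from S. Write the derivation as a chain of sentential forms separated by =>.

S => F big   [S -> F big]
F big => the F S big   [F -> the F S]
the F S big => the the F S S big   [F -> the F S]
the the F S S big => the the the F S S S big   [F -> the F S]
the the the F S S S big => the the the F F west S S S big   [F -> F F west]
the the the F F west S S S big => the the the F F west F west S S S big   [F -> F F west]
the the the F F west F west S S S big => the the the the F west F west S S S big   [F -> the]
the the the the F west F west S S S big => the the the the the west F west S S S big   [F -> the]
the the the the the west F west S S S big => the the the the the west the west S S S big   [F -> the]
the the the the the west the west S S S big => the the the the the west the west two two S S big   [S -> two two]
the the the the the west the west two two S S big => the the the the the west the west two two two two S big   [S -> two two]
the the the the the west the west two two two two S big => the the the the the west the west two two two two two two big   [S -> two two]

S => F big => the F S big => the the F S S big => the the the F S S S big => the the the F F west S S S big => the the the F F west F west S S S big => the the the the F west F west S S S big => the the the the the west F west S S S big => the the the the the west the west S S S big => the the the the the west the west two two S S big => the the the the the west the west two two two two S big => the the the the the west the west two two two two two two big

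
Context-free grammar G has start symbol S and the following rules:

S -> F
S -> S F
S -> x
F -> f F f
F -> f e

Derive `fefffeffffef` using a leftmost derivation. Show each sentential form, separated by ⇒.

S ⇒ SF   [S -> S F]
SF ⇒ SFF   [S -> S F]
SFF ⇒ FFF   [S -> F]
FFF ⇒ feFF   [F -> f e]
feFF ⇒ fefFfF   [F -> f F f]
fefFfF ⇒ feffFffF   [F -> f F f]
feffFffF ⇒ fefffeffF   [F -> f e]
fefffeffF ⇒ fefffefffFf   [F -> f F f]
fefffefffFf ⇒ fefffeffffef   [F -> f e]

S⇒SF⇒SFF⇒FFF⇒feFF⇒fefFfF⇒feffFffF⇒fefffeffF⇒fefffefffFf⇒fefffeffffef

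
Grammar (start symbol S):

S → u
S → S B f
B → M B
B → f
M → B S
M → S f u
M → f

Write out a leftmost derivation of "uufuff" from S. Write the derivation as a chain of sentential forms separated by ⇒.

S ⇒ SBf   [S → S B f]
SBf ⇒ uBf   [S → u]
uBf ⇒ uMBf   [B → M B]
uMBf ⇒ uSfuBf   [M → S f u]
uSfuBf ⇒ uufuBf   [S → u]
uufuBf ⇒ uufuff   [B → f]

S⇒SBf⇒uBf⇒uMBf⇒uSfuBf⇒uufuBf⇒uufuff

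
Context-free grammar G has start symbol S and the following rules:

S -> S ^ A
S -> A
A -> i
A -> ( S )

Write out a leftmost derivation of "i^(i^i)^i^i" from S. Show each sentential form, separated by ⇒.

S ⇒ S^A   [S -> S ^ A]
S^A ⇒ S^A^A   [S -> S ^ A]
S^A^A ⇒ S^A^A^A   [S -> S ^ A]
S^A^A^A ⇒ A^A^A^A   [S -> A]
A^A^A^A ⇒ i^A^A^A   [A -> i]
i^A^A^A ⇒ i^(S)^A^A   [A -> ( S )]
i^(S)^A^A ⇒ i^(S^A)^A^A   [S -> S ^ A]
i^(S^A)^A^A ⇒ i^(A^A)^A^A   [S -> A]
i^(A^A)^A^A ⇒ i^(i^A)^A^A   [A -> i]
i^(i^A)^A^A ⇒ i^(i^i)^A^A   [A -> i]
i^(i^i)^A^A ⇒ i^(i^i)^i^A   [A -> i]
i^(i^i)^i^A ⇒ i^(i^i)^i^i   [A -> i]

S ⇒ S^A ⇒ S^A^A ⇒ S^A^A^A ⇒ A^A^A^A ⇒ i^A^A^A ⇒ i^(S)^A^A ⇒ i^(S^A)^A^A ⇒ i^(A^A)^A^A ⇒ i^(i^A)^A^A ⇒ i^(i^i)^A^A ⇒ i^(i^i)^i^A ⇒ i^(i^i)^i^i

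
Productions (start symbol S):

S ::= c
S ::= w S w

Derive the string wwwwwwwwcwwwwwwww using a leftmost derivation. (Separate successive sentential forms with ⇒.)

S ⇒ wSw ⇒ wwSww ⇒ wwwSwww ⇒ wwwwSwwww ⇒ wwwwwSwwwww ⇒ wwwwwwSwwwwww ⇒ wwwwwwwSwwwwwww ⇒ wwwwwwwwSwwwwwwww ⇒ wwwwwwwwcwwwwwwww

S ⇒ wSw   [S ::= w S w]
wSw ⇒ wwSww   [S ::= w S w]
wwSww ⇒ wwwSwww   [S ::= w S w]
wwwSwww ⇒ wwwwSwwww   [S ::= w S w]
wwwwSwwww ⇒ wwwwwSwwwww   [S ::= w S w]
wwwwwSwwwww ⇒ wwwwwwSwwwwww   [S ::= w S w]
wwwwwwSwwwwww ⇒ wwwwwwwSwwwwwww   [S ::= w S w]
wwwwwwwSwwwwwww ⇒ wwwwwwwwSwwwwwwww   [S ::= w S w]
wwwwwwwwSwwwwwwww ⇒ wwwwwwwwcwwwwwwww   [S ::= c]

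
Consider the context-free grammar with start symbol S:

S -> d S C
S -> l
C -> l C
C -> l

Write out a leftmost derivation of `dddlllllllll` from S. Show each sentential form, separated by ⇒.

S ⇒ dSC   [S -> d S C]
dSC ⇒ ddSCC   [S -> d S C]
ddSCC ⇒ dddSCCC   [S -> d S C]
dddSCCC ⇒ dddlCCC   [S -> l]
dddlCCC ⇒ dddllCC   [C -> l]
dddllCC ⇒ dddlllCC   [C -> l C]
dddlllCC ⇒ dddllllCC   [C -> l C]
dddllllCC ⇒ dddlllllCC   [C -> l C]
dddlllllCC ⇒ dddllllllCC   [C -> l C]
dddllllllCC ⇒ dddlllllllCC   [C -> l C]
dddlllllllCC ⇒ dddllllllllC   [C -> l]
dddllllllllC ⇒ dddlllllllll   [C -> l]

S⇒dSC⇒ddSCC⇒dddSCCC⇒dddlCCC⇒dddllCC⇒dddlllCC⇒dddllllCC⇒dddlllllCC⇒dddllllllCC⇒dddlllllllCC⇒dddllllllllC⇒dddlllllllll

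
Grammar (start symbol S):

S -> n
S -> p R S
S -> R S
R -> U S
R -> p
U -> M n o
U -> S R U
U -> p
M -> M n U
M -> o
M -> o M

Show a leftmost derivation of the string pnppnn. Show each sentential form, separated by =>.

S => RS   [S -> R S]
RS => USS   [R -> U S]
USS => SRUSS   [U -> S R U]
SRUSS => RSRUSS   [S -> R S]
RSRUSS => pSRUSS   [R -> p]
pSRUSS => pnRUSS   [S -> n]
pnRUSS => pnpUSS   [R -> p]
pnpUSS => pnppSS   [U -> p]
pnppSS => pnppnS   [S -> n]
pnppnS => pnppnn   [S -> n]

S => RS => USS => SRUSS => RSRUSS => pSRUSS => pnRUSS => pnpUSS => pnppSS => pnppnS => pnppnn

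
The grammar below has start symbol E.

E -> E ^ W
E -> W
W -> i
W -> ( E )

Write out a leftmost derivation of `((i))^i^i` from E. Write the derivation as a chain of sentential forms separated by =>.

E => E^W   [E -> E ^ W]
E^W => E^W^W   [E -> E ^ W]
E^W^W => W^W^W   [E -> W]
W^W^W => (E)^W^W   [W -> ( E )]
(E)^W^W => (W)^W^W   [E -> W]
(W)^W^W => ((E))^W^W   [W -> ( E )]
((E))^W^W => ((W))^W^W   [E -> W]
((W))^W^W => ((i))^W^W   [W -> i]
((i))^W^W => ((i))^i^W   [W -> i]
((i))^i^W => ((i))^i^i   [W -> i]

E=>E^W=>E^W^W=>W^W^W=>(E)^W^W=>(W)^W^W=>((E))^W^W=>((W))^W^W=>((i))^W^W=>((i))^i^W=>((i))^i^i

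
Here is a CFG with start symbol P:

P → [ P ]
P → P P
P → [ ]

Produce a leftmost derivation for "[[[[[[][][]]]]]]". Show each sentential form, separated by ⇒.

P ⇒ [P] ⇒ [[P]] ⇒ [[[P]]] ⇒ [[[[P]]]] ⇒ [[[[[P]]]]] ⇒ [[[[[PP]]]]] ⇒ [[[[[[]P]]]]] ⇒ [[[[[[]PP]]]]] ⇒ [[[[[[][]P]]]]] ⇒ [[[[[[][][]]]]]]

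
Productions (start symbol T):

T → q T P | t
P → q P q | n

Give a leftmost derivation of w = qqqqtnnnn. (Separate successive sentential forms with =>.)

T => qTP => qqTPP => qqqTPPP => qqqqTPPPP => qqqqtPPPP => qqqqtnPPP => qqqqtnnPP => qqqqtnnnP => qqqqtnnnn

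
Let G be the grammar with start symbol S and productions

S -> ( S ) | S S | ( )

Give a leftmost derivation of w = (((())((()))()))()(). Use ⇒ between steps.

S⇒SS⇒SSS⇒(S)SS⇒((S))SS⇒((SS))SS⇒((SSS))SS⇒(((S)SS))SS⇒(((())SS))SS⇒(((())(S)S))SS⇒(((())((S))S))SS⇒(((())((()))S))SS⇒(((())((()))()))SS⇒(((())((()))()))()S⇒(((())((()))()))()()

S ⇒ SS   [S -> S S]
SS ⇒ SSS   [S -> S S]
SSS ⇒ (S)SS   [S -> ( S )]
(S)SS ⇒ ((S))SS   [S -> ( S )]
((S))SS ⇒ ((SS))SS   [S -> S S]
((SS))SS ⇒ ((SSS))SS   [S -> S S]
((SSS))SS ⇒ (((S)SS))SS   [S -> ( S )]
(((S)SS))SS ⇒ (((())SS))SS   [S -> ( )]
(((())SS))SS ⇒ (((())(S)S))SS   [S -> ( S )]
(((())(S)S))SS ⇒ (((())((S))S))SS   [S -> ( S )]
(((())((S))S))SS ⇒ (((())((()))S))SS   [S -> ( )]
(((())((()))S))SS ⇒ (((())((()))()))SS   [S -> ( )]
(((())((()))()))SS ⇒ (((())((()))()))()S   [S -> ( )]
(((())((()))()))()S ⇒ (((())((()))()))()()   [S -> ( )]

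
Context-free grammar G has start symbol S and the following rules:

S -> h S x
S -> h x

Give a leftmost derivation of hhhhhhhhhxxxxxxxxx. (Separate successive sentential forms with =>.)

S=>hSx=>hhSxx=>hhhSxxx=>hhhhSxxxx=>hhhhhSxxxxx=>hhhhhhSxxxxxx=>hhhhhhhSxxxxxxx=>hhhhhhhhSxxxxxxxx=>hhhhhhhhhxxxxxxxxx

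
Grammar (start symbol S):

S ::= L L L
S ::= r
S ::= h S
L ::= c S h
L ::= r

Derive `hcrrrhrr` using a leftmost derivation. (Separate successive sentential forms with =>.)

S => hS => hLLL => hcShLL => hcLLLhLL => hcrLLhLL => hcrrLhLL => hcrrrhLL => hcrrrhrL => hcrrrhrr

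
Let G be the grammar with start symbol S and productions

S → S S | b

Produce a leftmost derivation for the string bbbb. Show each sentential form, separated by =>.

S => SS => SSS => bSS => bSSS => bbSS => bbbS => bbbb

S => SS   [S → S S]
SS => SSS   [S → S S]
SSS => bSS   [S → b]
bSS => bSSS   [S → S S]
bSSS => bbSS   [S → b]
bbSS => bbbS   [S → b]
bbbS => bbbb   [S → b]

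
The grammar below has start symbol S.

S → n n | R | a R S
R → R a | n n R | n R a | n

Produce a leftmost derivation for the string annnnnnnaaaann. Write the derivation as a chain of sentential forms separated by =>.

S => aRS => anRaS => annnRaS => annnnnRaS => annnnnRaaS => annnnnRaaaS => annnnnnRaaaaS => annnnnnnaaaaS => annnnnnnaaaann

S => aRS   [S → a R S]
aRS => anRaS   [R → n R a]
anRaS => annnRaS   [R → n n R]
annnRaS => annnnnRaS   [R → n n R]
annnnnRaS => annnnnRaaS   [R → R a]
annnnnRaaS => annnnnRaaaS   [R → R a]
annnnnRaaaS => annnnnnRaaaaS   [R → n R a]
annnnnnRaaaaS => annnnnnnaaaaS   [R → n]
annnnnnnaaaaS => annnnnnnaaaann   [S → n n]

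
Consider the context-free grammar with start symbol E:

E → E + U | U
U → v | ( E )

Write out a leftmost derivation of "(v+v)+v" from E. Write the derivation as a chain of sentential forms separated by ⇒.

E ⇒ E+U ⇒ U+U ⇒ (E)+U ⇒ (E+U)+U ⇒ (U+U)+U ⇒ (v+U)+U ⇒ (v+v)+U ⇒ (v+v)+v

E ⇒ E+U   [E → E + U]
E+U ⇒ U+U   [E → U]
U+U ⇒ (E)+U   [U → ( E )]
(E)+U ⇒ (E+U)+U   [E → E + U]
(E+U)+U ⇒ (U+U)+U   [E → U]
(U+U)+U ⇒ (v+U)+U   [U → v]
(v+U)+U ⇒ (v+v)+U   [U → v]
(v+v)+U ⇒ (v+v)+v   [U → v]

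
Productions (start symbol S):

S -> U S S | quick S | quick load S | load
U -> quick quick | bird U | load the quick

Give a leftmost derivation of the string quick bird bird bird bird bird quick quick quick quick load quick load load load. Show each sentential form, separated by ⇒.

S ⇒ quick S   [S -> quick S]
quick S ⇒ quick U S S   [S -> U S S]
quick U S S ⇒ quick bird U S S   [U -> bird U]
quick bird U S S ⇒ quick bird bird U S S   [U -> bird U]
quick bird bird U S S ⇒ quick bird bird bird U S S   [U -> bird U]
quick bird bird bird U S S ⇒ quick bird bird bird bird U S S   [U -> bird U]
quick bird bird bird bird U S S ⇒ quick bird bird bird bird bird U S S   [U -> bird U]
quick bird bird bird bird bird U S S ⇒ quick bird bird bird bird bird quick quick S S   [U -> quick quick]
quick bird bird bird bird bird quick quick S S ⇒ quick bird bird bird bird bird quick quick U S S S   [S -> U S S]
quick bird bird bird bird bird quick quick U S S S ⇒ quick bird bird bird bird bird quick quick quick quick S S S   [U -> quick quick]
quick bird bird bird bird bird quick quick quick quick S S S ⇒ quick bird bird bird bird bird quick quick quick quick load S S   [S -> load]
quick bird bird bird bird bird quick quick quick quick load S S ⇒ quick bird bird bird bird bird quick quick quick quick load quick load S S   [S -> quick load S]
quick bird bird bird bird bird quick quick quick quick load quick load S S ⇒ quick bird bird bird bird bird quick quick quick quick load quick load load S   [S -> load]
quick bird bird bird bird bird quick quick quick quick load quick load load S ⇒ quick bird bird bird bird bird quick quick quick quick load quick load load load   [S -> load]

S ⇒ quick S ⇒ quick U S S ⇒ quick bird U S S ⇒ quick bird bird U S S ⇒ quick bird bird bird U S S ⇒ quick bird bird bird bird U S S ⇒ quick bird bird bird bird bird U S S ⇒ quick bird bird bird bird bird quick quick S S ⇒ quick bird bird bird bird bird quick quick U S S S ⇒ quick bird bird bird bird bird quick quick quick quick S S S ⇒ quick bird bird bird bird bird quick quick quick quick load S S ⇒ quick bird bird bird bird bird quick quick quick quick load quick load S S ⇒ quick bird bird bird bird bird quick quick quick quick load quick load load S ⇒ quick bird bird bird bird bird quick quick quick quick load quick load load load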